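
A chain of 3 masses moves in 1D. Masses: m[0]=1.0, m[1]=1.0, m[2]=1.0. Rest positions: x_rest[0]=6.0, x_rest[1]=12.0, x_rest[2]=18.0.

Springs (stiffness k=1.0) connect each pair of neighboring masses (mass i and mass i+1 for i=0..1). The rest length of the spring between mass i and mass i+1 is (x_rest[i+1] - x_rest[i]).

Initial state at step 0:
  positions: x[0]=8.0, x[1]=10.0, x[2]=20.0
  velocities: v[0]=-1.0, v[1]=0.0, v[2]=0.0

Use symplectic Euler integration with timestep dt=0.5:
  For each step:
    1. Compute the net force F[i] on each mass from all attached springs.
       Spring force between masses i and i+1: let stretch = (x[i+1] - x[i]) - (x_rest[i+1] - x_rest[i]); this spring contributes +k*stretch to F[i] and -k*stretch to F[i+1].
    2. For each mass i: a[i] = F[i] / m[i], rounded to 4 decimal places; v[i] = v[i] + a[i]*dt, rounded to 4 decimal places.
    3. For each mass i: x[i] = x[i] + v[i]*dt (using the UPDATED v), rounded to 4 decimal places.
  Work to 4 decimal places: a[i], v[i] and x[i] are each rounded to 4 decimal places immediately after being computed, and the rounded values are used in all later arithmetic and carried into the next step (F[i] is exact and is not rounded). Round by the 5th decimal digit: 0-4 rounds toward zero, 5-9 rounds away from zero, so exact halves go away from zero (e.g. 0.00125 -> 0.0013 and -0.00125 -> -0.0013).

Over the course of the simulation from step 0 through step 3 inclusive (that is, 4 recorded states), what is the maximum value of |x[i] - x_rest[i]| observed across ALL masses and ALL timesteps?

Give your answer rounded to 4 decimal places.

Step 0: x=[8.0000 10.0000 20.0000] v=[-1.0000 0.0000 0.0000]
Step 1: x=[6.5000 12.0000 19.0000] v=[-3.0000 4.0000 -2.0000]
Step 2: x=[4.8750 14.3750 17.7500] v=[-3.2500 4.7500 -2.5000]
Step 3: x=[4.1250 15.2188 17.1563] v=[-1.5000 1.6875 -1.1875]
Max displacement = 3.2188

Answer: 3.2188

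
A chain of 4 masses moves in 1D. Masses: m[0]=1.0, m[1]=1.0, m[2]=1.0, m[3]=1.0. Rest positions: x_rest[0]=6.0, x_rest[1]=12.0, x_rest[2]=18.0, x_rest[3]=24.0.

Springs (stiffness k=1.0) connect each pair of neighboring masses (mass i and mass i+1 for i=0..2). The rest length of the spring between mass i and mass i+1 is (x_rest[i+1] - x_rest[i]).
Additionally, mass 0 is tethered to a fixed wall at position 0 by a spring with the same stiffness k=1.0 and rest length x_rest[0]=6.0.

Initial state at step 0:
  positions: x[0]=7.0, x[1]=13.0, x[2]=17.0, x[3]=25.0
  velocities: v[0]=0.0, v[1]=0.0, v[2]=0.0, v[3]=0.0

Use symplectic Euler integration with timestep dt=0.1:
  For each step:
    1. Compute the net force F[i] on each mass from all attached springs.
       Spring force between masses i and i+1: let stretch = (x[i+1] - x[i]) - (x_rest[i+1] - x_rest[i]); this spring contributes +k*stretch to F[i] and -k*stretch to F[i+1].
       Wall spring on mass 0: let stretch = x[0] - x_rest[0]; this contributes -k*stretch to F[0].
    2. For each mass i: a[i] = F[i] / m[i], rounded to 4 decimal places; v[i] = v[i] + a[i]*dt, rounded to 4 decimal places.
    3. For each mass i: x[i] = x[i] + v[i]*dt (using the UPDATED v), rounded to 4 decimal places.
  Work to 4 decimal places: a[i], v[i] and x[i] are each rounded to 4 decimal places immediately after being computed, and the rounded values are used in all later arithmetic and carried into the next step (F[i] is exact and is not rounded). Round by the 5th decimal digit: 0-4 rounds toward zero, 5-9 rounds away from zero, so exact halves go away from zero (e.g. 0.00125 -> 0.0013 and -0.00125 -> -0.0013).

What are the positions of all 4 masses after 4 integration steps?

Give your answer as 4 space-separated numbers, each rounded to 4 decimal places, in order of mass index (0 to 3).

Answer: 6.9000 12.8103 17.3822 24.8089

Derivation:
Step 0: x=[7.0000 13.0000 17.0000 25.0000] v=[0.0000 0.0000 0.0000 0.0000]
Step 1: x=[6.9900 12.9800 17.0400 24.9800] v=[-0.1000 -0.2000 0.4000 -0.2000]
Step 2: x=[6.9700 12.9407 17.1188 24.9406] v=[-0.2000 -0.3930 0.7880 -0.3940]
Step 3: x=[6.9400 12.8835 17.2340 24.8830] v=[-0.2999 -0.5723 1.1524 -0.5762]
Step 4: x=[6.9000 12.8103 17.3822 24.8089] v=[-0.3996 -0.7316 1.4823 -0.7411]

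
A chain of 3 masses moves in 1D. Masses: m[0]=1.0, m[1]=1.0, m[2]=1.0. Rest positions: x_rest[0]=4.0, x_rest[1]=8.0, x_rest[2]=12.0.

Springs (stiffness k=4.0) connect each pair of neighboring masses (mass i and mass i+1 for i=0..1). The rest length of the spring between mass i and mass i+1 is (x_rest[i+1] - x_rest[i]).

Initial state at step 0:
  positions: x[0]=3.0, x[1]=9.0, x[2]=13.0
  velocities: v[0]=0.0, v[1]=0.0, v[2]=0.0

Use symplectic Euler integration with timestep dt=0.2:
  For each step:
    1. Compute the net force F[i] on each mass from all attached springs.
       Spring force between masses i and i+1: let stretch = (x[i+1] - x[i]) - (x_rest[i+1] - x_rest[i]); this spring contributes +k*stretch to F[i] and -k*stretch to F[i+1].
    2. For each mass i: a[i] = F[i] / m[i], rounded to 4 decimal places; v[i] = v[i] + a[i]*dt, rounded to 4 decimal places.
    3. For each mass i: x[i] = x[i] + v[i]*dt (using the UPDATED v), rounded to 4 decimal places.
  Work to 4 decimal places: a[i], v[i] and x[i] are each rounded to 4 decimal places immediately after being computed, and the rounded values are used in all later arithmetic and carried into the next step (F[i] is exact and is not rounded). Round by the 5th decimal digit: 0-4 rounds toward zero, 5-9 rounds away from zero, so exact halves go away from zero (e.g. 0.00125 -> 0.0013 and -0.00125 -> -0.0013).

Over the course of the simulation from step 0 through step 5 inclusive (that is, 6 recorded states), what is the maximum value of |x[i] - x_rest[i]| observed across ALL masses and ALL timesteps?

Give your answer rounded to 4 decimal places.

Answer: 1.2063

Derivation:
Step 0: x=[3.0000 9.0000 13.0000] v=[0.0000 0.0000 0.0000]
Step 1: x=[3.3200 8.6800 13.0000] v=[1.6000 -1.6000 0.0000]
Step 2: x=[3.8576 8.1936 12.9488] v=[2.6880 -2.4320 -0.2560]
Step 3: x=[4.4490 7.7743 12.7768] v=[2.9568 -2.0966 -0.8602]
Step 4: x=[4.9324 7.6233 12.4444] v=[2.4170 -0.7548 -1.6622]
Step 5: x=[5.2063 7.8132 11.9806] v=[1.3697 0.9494 -2.3191]
Max displacement = 1.2063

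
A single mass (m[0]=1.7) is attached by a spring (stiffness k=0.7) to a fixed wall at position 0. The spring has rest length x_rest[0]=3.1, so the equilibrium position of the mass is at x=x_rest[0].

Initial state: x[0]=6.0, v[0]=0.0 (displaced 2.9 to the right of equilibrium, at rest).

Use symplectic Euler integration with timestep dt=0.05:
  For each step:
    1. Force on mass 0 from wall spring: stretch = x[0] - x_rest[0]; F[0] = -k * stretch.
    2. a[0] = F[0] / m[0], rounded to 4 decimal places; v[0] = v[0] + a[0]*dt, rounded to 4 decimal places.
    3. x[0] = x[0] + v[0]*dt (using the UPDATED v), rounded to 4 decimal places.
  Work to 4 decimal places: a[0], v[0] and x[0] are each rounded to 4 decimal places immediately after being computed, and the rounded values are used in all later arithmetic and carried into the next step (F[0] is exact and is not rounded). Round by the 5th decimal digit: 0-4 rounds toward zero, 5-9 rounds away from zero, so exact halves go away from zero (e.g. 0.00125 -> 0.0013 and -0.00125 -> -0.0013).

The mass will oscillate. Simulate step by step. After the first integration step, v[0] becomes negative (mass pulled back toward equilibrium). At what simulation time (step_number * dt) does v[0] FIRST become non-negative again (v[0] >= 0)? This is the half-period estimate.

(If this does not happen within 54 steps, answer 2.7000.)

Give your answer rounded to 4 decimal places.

Answer: 2.7000

Derivation:
Step 0: x=[6.0000] v=[0.0000]
Step 1: x=[5.9970] v=[-0.0597]
Step 2: x=[5.9910] v=[-0.1193]
Step 3: x=[5.9821] v=[-0.1788]
Step 4: x=[5.9702] v=[-0.2381]
Step 5: x=[5.9553] v=[-0.2972]
Step 6: x=[5.9375] v=[-0.3560]
Step 7: x=[5.9168] v=[-0.4144]
Step 8: x=[5.8932] v=[-0.4724]
Step 9: x=[5.8667] v=[-0.5299]
Step 10: x=[5.8374] v=[-0.5869]
Step 11: x=[5.8052] v=[-0.6433]
Step 12: x=[5.7703] v=[-0.6990]
Step 13: x=[5.7326] v=[-0.7540]
Step 14: x=[5.6922] v=[-0.8082]
Step 15: x=[5.6491] v=[-0.8616]
Step 16: x=[5.6034] v=[-0.9141]
Step 17: x=[5.5551] v=[-0.9656]
Step 18: x=[5.5043] v=[-1.0161]
Step 19: x=[5.4510] v=[-1.0656]
Step 20: x=[5.3953] v=[-1.1140]
Step 21: x=[5.3372] v=[-1.1613]
Step 22: x=[5.2768] v=[-1.2074]
Step 23: x=[5.2142] v=[-1.2522]
Step 24: x=[5.1494] v=[-1.2957]
Step 25: x=[5.0825] v=[-1.3379]
Step 26: x=[5.0136] v=[-1.3787]
Step 27: x=[4.9427] v=[-1.4181]
Step 28: x=[4.8699] v=[-1.4560]
Step 29: x=[4.7953] v=[-1.4924]
Step 30: x=[4.7189] v=[-1.5273]
Step 31: x=[4.6409] v=[-1.5606]
Step 32: x=[4.5613] v=[-1.5923]
Step 33: x=[4.4802] v=[-1.6224]
Step 34: x=[4.3977] v=[-1.6508]
Step 35: x=[4.3138] v=[-1.6775]
Step 36: x=[4.2287] v=[-1.7025]
Step 37: x=[4.1424] v=[-1.7257]
Step 38: x=[4.0550] v=[-1.7472]
Step 39: x=[3.9667] v=[-1.7669]
Step 40: x=[3.8775] v=[-1.7847]
Step 41: x=[3.7875] v=[-1.8007]
Step 42: x=[3.6968] v=[-1.8149]
Step 43: x=[3.6054] v=[-1.8272]
Step 44: x=[3.5135] v=[-1.8376]
Step 45: x=[3.4212] v=[-1.8461]
Step 46: x=[3.3286] v=[-1.8527]
Step 47: x=[3.2357] v=[-1.8574]
Step 48: x=[3.1427] v=[-1.8602]
Step 49: x=[3.0496] v=[-1.8611]
Step 50: x=[2.9566] v=[-1.8601]
Step 51: x=[2.8637] v=[-1.8572]
Step 52: x=[2.7711] v=[-1.8523]
Step 53: x=[2.6788] v=[-1.8455]
Step 54: x=[2.5870] v=[-1.8368]
v[0] did not become non-negative within 54 steps; using fallback time=2.7000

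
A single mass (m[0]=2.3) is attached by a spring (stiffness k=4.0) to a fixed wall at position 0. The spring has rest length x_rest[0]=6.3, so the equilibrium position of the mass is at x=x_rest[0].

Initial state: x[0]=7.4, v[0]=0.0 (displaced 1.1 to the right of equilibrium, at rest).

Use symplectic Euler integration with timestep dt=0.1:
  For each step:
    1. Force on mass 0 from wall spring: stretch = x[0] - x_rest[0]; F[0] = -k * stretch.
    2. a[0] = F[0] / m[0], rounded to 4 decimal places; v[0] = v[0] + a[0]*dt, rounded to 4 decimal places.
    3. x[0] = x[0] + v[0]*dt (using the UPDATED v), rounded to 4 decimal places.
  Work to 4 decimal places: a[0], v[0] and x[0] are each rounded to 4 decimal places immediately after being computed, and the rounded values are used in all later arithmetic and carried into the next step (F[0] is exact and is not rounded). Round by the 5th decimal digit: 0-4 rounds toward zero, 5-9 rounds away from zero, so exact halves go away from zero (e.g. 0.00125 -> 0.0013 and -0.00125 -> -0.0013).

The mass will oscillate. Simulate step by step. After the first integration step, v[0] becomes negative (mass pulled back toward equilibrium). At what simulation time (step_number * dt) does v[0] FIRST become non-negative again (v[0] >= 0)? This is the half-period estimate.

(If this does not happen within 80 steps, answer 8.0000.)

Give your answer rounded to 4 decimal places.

Step 0: x=[7.4000] v=[0.0000]
Step 1: x=[7.3809] v=[-0.1913]
Step 2: x=[7.3430] v=[-0.3793]
Step 3: x=[7.2869] v=[-0.5607]
Step 4: x=[7.2137] v=[-0.7323]
Step 5: x=[7.1246] v=[-0.8912]
Step 6: x=[7.0211] v=[-1.0346]
Step 7: x=[6.9051] v=[-1.1600]
Step 8: x=[6.7786] v=[-1.2652]
Step 9: x=[6.6438] v=[-1.3484]
Step 10: x=[6.5030] v=[-1.4082]
Step 11: x=[6.3587] v=[-1.4435]
Step 12: x=[6.2133] v=[-1.4537]
Step 13: x=[6.0694] v=[-1.4386]
Step 14: x=[5.9296] v=[-1.3985]
Step 15: x=[5.7962] v=[-1.3341]
Step 16: x=[5.6716] v=[-1.2465]
Step 17: x=[5.5579] v=[-1.1372]
Step 18: x=[5.4571] v=[-1.0081]
Step 19: x=[5.3710] v=[-0.8615]
Step 20: x=[5.3010] v=[-0.6999]
Step 21: x=[5.2484] v=[-0.5262]
Step 22: x=[5.2141] v=[-0.3433]
Step 23: x=[5.1987] v=[-0.1545]
Step 24: x=[5.2024] v=[0.0370]
First v>=0 after going negative at step 24, time=2.4000

Answer: 2.4000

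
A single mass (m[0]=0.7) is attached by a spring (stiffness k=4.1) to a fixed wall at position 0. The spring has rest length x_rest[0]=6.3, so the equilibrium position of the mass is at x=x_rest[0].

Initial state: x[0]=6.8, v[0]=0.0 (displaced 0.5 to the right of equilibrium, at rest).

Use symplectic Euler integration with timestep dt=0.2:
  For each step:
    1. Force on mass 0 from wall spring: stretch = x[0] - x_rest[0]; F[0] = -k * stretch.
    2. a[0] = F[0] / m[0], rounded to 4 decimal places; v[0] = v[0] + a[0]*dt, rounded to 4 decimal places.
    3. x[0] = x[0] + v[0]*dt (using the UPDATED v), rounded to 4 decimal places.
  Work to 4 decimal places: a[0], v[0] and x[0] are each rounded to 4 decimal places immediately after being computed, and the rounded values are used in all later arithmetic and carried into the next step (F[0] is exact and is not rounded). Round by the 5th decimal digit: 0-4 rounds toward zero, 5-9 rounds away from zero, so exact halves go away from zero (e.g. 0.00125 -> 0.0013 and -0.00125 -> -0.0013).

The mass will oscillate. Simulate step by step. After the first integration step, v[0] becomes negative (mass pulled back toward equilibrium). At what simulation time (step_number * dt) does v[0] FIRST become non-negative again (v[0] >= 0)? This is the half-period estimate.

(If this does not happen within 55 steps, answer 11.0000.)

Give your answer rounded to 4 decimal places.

Answer: 1.4000

Derivation:
Step 0: x=[6.8000] v=[0.0000]
Step 1: x=[6.6829] v=[-0.5857]
Step 2: x=[6.4761] v=[-1.0342]
Step 3: x=[6.2280] v=[-1.2405]
Step 4: x=[5.9968] v=[-1.1562]
Step 5: x=[5.8366] v=[-0.8010]
Step 6: x=[5.7850] v=[-0.2582]
Step 7: x=[5.8540] v=[0.3451]
First v>=0 after going negative at step 7, time=1.4000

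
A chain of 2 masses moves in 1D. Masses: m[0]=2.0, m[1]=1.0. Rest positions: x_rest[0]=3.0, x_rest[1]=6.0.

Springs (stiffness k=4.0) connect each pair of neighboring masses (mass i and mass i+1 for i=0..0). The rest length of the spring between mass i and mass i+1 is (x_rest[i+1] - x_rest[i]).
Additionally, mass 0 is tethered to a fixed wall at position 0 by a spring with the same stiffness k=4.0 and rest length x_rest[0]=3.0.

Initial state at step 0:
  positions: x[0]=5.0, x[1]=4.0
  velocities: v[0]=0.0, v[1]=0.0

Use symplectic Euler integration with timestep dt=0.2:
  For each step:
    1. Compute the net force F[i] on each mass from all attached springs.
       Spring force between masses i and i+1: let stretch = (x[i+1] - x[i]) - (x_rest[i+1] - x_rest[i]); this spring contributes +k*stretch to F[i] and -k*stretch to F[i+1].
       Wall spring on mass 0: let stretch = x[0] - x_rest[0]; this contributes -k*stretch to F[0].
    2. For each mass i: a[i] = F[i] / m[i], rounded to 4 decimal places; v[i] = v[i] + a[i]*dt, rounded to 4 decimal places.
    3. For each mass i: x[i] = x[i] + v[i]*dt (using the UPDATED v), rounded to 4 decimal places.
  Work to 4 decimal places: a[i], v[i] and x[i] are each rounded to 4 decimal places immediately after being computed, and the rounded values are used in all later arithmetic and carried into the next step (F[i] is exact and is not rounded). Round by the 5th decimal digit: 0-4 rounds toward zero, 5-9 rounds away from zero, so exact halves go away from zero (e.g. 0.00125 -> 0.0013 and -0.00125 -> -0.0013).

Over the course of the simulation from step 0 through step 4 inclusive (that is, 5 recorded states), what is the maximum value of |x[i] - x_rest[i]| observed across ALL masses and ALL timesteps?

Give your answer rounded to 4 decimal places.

Answer: 2.0427

Derivation:
Step 0: x=[5.0000 4.0000] v=[0.0000 0.0000]
Step 1: x=[4.5200 4.6400] v=[-2.4000 3.2000]
Step 2: x=[3.6880 5.7408] v=[-4.1600 5.5040]
Step 3: x=[2.7252 6.9932] v=[-4.8141 6.2618]
Step 4: x=[1.8858 8.0427] v=[-4.1970 5.2474]
Max displacement = 2.0427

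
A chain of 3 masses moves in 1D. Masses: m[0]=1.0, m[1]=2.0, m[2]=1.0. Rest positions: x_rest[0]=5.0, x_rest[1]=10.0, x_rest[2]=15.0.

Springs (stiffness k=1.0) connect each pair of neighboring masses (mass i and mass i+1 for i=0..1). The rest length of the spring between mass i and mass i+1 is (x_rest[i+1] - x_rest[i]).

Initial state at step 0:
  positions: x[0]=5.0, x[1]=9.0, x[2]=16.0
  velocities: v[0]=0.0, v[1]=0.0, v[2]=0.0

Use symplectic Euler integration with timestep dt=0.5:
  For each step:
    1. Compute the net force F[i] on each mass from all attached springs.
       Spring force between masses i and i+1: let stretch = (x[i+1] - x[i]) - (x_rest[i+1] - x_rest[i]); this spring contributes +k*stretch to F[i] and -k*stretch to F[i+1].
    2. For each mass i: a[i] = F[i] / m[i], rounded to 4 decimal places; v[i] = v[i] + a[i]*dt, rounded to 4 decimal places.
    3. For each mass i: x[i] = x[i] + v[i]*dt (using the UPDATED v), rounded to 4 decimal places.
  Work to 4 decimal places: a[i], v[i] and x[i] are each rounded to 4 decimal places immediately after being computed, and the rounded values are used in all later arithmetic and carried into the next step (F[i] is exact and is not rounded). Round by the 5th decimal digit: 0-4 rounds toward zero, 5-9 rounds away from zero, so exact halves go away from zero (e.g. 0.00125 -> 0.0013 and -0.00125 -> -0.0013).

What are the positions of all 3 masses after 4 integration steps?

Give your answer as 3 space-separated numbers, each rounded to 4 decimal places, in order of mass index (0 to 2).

Answer: 4.2872 10.5470 13.6191

Derivation:
Step 0: x=[5.0000 9.0000 16.0000] v=[0.0000 0.0000 0.0000]
Step 1: x=[4.7500 9.3750 15.5000] v=[-0.5000 0.7500 -1.0000]
Step 2: x=[4.4063 9.9375 14.7188] v=[-0.6875 1.1250 -1.5625]
Step 3: x=[4.1954 10.4063 13.9922] v=[-0.4219 0.9375 -1.4532]
Step 4: x=[4.2872 10.5470 13.6191] v=[0.1836 0.2813 -0.7462]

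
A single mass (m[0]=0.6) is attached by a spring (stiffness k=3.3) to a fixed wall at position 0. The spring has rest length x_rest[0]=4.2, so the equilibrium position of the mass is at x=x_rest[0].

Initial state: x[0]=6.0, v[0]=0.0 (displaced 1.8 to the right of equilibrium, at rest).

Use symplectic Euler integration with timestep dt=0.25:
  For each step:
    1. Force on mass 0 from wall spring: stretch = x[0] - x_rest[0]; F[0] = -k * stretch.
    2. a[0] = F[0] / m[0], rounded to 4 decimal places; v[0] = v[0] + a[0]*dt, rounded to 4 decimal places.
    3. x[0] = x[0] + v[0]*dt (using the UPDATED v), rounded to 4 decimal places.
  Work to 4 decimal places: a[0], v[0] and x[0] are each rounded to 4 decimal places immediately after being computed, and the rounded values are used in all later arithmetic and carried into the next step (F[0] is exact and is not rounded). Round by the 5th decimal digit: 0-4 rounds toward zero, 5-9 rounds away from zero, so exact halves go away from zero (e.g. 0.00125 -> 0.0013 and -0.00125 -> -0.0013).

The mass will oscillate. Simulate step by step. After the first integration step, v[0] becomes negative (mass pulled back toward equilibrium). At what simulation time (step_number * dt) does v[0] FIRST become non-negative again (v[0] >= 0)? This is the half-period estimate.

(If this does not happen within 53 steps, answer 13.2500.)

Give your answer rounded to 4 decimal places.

Answer: 1.5000

Derivation:
Step 0: x=[6.0000] v=[0.0000]
Step 1: x=[5.3813] v=[-2.4750]
Step 2: x=[4.3565] v=[-4.0993]
Step 3: x=[3.2779] v=[-4.3145]
Step 4: x=[2.5163] v=[-3.0466]
Step 5: x=[2.3334] v=[-0.7315]
Step 6: x=[2.7922] v=[1.8351]
First v>=0 after going negative at step 6, time=1.5000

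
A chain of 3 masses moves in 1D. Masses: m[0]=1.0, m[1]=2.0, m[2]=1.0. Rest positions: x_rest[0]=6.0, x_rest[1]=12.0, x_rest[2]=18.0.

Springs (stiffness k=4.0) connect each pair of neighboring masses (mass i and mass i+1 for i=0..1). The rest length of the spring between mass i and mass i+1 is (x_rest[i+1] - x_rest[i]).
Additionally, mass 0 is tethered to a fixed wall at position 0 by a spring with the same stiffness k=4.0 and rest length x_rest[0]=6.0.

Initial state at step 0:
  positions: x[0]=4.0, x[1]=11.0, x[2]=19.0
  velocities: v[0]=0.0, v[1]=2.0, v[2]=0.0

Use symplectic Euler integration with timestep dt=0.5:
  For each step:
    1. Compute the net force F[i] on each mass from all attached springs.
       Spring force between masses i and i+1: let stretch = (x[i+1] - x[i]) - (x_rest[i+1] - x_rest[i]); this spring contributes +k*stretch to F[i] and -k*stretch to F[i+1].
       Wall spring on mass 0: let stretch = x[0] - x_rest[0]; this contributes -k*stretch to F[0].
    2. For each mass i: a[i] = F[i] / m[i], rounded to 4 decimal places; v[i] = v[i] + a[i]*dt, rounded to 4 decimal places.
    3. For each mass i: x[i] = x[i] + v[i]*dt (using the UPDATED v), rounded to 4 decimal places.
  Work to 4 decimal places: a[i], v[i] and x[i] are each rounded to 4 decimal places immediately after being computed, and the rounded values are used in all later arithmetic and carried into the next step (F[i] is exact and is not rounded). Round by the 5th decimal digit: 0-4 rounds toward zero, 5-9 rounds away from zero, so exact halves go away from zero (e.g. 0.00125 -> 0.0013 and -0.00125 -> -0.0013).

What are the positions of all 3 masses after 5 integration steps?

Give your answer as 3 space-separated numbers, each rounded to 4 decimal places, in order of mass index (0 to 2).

Step 0: x=[4.0000 11.0000 19.0000] v=[0.0000 2.0000 0.0000]
Step 1: x=[7.0000 12.5000 17.0000] v=[6.0000 3.0000 -4.0000]
Step 2: x=[8.5000 13.5000 16.5000] v=[3.0000 2.0000 -1.0000]
Step 3: x=[6.5000 13.5000 19.0000] v=[-4.0000 0.0000 5.0000]
Step 4: x=[5.0000 12.7500 22.0000] v=[-3.0000 -1.5000 6.0000]
Step 5: x=[6.2500 12.7500 21.7500] v=[2.5000 0.0000 -0.5000]

Answer: 6.2500 12.7500 21.7500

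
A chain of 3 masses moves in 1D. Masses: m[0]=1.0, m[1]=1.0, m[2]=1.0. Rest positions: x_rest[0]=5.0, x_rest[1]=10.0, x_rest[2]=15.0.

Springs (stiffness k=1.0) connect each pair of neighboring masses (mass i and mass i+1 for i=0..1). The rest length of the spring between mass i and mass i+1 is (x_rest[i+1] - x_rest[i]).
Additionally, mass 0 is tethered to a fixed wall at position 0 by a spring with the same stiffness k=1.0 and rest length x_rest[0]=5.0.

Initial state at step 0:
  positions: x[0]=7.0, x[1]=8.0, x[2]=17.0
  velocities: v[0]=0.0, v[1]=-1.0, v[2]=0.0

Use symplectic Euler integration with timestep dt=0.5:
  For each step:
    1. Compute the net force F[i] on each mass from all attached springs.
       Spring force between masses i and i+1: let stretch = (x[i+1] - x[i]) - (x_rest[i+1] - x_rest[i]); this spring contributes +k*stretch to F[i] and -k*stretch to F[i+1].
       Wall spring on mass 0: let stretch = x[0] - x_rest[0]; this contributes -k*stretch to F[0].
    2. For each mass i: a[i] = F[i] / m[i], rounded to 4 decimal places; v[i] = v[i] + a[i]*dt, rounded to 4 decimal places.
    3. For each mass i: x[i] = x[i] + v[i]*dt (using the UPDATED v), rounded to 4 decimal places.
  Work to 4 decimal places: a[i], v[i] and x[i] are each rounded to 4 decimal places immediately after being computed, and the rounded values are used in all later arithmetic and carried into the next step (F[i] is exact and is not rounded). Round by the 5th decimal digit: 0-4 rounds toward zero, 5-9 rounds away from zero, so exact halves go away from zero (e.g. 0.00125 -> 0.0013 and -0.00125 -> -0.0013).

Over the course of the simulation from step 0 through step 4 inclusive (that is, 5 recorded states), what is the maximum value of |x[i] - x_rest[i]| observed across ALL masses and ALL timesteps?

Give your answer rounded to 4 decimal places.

Step 0: x=[7.0000 8.0000 17.0000] v=[0.0000 -1.0000 0.0000]
Step 1: x=[5.5000 9.5000 16.0000] v=[-3.0000 3.0000 -2.0000]
Step 2: x=[3.6250 11.6250 14.6250] v=[-3.7500 4.2500 -2.7500]
Step 3: x=[2.8438 12.5000 13.7500] v=[-1.5625 1.7500 -1.7500]
Step 4: x=[3.7657 11.2735 13.8125] v=[1.8437 -2.4531 0.1250]
Max displacement = 2.5000

Answer: 2.5000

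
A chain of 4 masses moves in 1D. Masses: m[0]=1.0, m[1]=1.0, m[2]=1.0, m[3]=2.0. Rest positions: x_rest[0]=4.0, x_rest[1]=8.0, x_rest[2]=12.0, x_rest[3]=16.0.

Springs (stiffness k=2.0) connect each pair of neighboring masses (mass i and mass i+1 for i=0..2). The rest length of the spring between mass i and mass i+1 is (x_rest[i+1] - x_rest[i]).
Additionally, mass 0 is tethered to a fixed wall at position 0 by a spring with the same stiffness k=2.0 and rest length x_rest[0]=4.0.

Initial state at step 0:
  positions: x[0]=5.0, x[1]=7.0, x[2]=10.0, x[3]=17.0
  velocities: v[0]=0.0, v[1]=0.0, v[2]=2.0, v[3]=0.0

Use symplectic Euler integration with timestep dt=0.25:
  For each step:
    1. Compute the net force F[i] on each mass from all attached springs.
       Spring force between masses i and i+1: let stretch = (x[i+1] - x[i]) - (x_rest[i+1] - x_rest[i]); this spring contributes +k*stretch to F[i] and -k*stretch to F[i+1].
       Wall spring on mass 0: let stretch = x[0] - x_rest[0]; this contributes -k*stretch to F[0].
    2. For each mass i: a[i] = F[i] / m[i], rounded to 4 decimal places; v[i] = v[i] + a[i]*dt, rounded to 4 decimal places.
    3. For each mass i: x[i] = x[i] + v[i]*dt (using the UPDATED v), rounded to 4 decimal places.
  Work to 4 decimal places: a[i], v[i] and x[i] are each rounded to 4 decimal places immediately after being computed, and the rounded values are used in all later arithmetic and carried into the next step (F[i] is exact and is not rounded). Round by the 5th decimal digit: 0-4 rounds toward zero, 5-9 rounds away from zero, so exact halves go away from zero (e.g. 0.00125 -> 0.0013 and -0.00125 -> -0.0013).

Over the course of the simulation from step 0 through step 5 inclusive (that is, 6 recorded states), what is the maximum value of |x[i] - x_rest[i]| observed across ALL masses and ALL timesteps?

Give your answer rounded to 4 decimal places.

Answer: 2.5680

Derivation:
Step 0: x=[5.0000 7.0000 10.0000 17.0000] v=[0.0000 0.0000 2.0000 0.0000]
Step 1: x=[4.6250 7.1250 11.0000 16.8125] v=[-1.5000 0.5000 4.0000 -0.7500]
Step 2: x=[3.9844 7.4219 12.2422 16.5117] v=[-2.5625 1.1875 4.9688 -1.2031]
Step 3: x=[3.2754 7.8916 13.4156 16.1941] v=[-2.8360 1.8789 4.6934 -1.2705]
Step 4: x=[2.7340 8.4748 14.2458 15.9528] v=[-2.1656 2.3328 3.3207 -0.9651]
Step 5: x=[2.5685 9.0618 14.5680 15.8548] v=[-0.6622 2.3479 1.2887 -0.3919]
Max displacement = 2.5680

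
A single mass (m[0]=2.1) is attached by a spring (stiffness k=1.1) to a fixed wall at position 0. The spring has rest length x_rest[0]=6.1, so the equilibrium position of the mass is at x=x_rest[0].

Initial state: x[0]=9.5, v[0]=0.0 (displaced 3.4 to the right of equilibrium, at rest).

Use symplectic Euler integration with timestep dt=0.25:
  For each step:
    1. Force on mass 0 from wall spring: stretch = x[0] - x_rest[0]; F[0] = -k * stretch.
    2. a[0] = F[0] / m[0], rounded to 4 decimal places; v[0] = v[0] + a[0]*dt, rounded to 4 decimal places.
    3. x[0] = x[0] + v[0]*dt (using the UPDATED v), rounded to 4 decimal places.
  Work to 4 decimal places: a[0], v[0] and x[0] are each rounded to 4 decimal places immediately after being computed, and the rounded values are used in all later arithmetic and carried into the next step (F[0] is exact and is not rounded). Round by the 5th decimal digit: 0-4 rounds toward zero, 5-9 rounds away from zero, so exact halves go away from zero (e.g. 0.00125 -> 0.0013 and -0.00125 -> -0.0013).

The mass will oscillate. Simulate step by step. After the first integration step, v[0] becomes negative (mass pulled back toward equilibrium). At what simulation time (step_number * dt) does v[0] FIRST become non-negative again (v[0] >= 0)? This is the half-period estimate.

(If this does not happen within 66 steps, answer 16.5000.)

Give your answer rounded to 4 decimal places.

Step 0: x=[9.5000] v=[0.0000]
Step 1: x=[9.3887] v=[-0.4453]
Step 2: x=[9.1697] v=[-0.8760]
Step 3: x=[8.8502] v=[-1.2780]
Step 4: x=[8.4407] v=[-1.6382]
Step 5: x=[7.9545] v=[-1.9447]
Step 6: x=[7.4076] v=[-2.1876]
Step 7: x=[6.8179] v=[-2.3588]
Step 8: x=[6.2047] v=[-2.4528]
Step 9: x=[5.5881] v=[-2.4665]
Step 10: x=[4.9882] v=[-2.3995]
Step 11: x=[4.4247] v=[-2.2539]
Step 12: x=[3.9161] v=[-2.0345]
Step 13: x=[3.4790] v=[-1.7485]
Step 14: x=[3.1277] v=[-1.4053]
Step 15: x=[2.8737] v=[-1.0161]
Step 16: x=[2.7253] v=[-0.5936]
Step 17: x=[2.6874] v=[-0.1517]
Step 18: x=[2.7612] v=[0.2952]
First v>=0 after going negative at step 18, time=4.5000

Answer: 4.5000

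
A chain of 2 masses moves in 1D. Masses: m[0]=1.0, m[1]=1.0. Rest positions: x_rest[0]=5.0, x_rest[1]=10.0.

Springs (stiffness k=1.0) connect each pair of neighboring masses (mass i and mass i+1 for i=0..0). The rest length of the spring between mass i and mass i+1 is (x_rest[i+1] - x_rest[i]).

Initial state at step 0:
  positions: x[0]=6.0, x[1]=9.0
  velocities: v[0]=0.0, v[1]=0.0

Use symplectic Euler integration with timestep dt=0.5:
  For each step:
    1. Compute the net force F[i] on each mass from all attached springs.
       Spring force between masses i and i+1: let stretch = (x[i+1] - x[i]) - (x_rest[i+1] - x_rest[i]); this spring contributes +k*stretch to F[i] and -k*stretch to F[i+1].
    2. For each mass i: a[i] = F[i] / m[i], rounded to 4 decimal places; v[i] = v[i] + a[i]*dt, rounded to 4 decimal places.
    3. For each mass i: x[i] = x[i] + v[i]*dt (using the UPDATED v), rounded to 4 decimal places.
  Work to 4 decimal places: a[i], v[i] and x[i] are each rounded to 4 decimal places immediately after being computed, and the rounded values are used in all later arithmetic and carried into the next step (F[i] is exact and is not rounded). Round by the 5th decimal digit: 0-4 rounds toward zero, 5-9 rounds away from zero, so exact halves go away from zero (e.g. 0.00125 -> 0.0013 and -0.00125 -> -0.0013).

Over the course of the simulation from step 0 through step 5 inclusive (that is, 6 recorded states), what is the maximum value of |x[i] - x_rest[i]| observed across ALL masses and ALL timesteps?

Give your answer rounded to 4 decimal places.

Answer: 1.0625

Derivation:
Step 0: x=[6.0000 9.0000] v=[0.0000 0.0000]
Step 1: x=[5.5000 9.5000] v=[-1.0000 1.0000]
Step 2: x=[4.7500 10.2500] v=[-1.5000 1.5000]
Step 3: x=[4.1250 10.8750] v=[-1.2500 1.2500]
Step 4: x=[3.9375 11.0625] v=[-0.3750 0.3750]
Step 5: x=[4.2813 10.7188] v=[0.6875 -0.6875]
Max displacement = 1.0625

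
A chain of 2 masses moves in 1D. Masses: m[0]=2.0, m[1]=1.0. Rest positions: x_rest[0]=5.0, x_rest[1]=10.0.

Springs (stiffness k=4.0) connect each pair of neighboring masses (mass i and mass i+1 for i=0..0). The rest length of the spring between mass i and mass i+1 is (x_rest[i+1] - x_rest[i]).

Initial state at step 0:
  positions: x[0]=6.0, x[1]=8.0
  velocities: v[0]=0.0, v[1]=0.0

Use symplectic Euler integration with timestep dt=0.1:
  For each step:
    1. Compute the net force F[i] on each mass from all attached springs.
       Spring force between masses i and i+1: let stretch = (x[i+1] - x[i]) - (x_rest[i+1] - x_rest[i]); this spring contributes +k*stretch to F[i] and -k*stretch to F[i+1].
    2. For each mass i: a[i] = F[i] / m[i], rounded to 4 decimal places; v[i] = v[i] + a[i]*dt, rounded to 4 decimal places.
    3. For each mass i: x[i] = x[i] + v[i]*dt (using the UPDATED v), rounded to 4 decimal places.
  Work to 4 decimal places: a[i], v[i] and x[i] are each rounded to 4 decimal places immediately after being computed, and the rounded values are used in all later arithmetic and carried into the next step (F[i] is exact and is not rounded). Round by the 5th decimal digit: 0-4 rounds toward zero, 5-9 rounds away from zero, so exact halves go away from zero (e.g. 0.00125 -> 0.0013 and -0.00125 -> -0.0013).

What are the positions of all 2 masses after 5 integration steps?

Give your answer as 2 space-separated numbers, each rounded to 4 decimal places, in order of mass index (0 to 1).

Answer: 5.2201 9.5599

Derivation:
Step 0: x=[6.0000 8.0000] v=[0.0000 0.0000]
Step 1: x=[5.9400 8.1200] v=[-0.6000 1.2000]
Step 2: x=[5.8236 8.3528] v=[-1.1640 2.3280]
Step 3: x=[5.6578 8.6844] v=[-1.6582 3.3163]
Step 4: x=[5.4525 9.0950] v=[-2.0529 4.1057]
Step 5: x=[5.2201 9.5599] v=[-2.3244 4.6487]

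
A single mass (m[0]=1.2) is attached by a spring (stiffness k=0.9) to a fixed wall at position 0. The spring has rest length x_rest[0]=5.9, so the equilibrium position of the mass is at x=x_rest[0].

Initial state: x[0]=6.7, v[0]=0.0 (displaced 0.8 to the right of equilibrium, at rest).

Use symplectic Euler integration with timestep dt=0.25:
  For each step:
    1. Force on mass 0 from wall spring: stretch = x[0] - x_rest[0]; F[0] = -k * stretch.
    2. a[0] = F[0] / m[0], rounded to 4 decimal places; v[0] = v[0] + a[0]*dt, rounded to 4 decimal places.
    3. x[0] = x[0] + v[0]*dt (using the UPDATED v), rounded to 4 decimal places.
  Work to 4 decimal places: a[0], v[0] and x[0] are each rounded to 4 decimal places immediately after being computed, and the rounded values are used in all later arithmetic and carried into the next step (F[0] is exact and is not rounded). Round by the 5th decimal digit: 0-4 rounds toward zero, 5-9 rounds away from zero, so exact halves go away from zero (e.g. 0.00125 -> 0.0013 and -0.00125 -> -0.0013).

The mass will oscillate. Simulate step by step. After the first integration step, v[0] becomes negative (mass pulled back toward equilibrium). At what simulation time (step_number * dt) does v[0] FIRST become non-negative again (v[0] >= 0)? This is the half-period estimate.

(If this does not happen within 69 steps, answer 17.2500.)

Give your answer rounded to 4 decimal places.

Step 0: x=[6.7000] v=[0.0000]
Step 1: x=[6.6625] v=[-0.1500]
Step 2: x=[6.5893] v=[-0.2930]
Step 3: x=[6.4837] v=[-0.4223]
Step 4: x=[6.3508] v=[-0.5318]
Step 5: x=[6.1967] v=[-0.6163]
Step 6: x=[6.0287] v=[-0.6719]
Step 7: x=[5.8547] v=[-0.6960]
Step 8: x=[5.6828] v=[-0.6875]
Step 9: x=[5.5211] v=[-0.6468]
Step 10: x=[5.3772] v=[-0.5758]
Step 11: x=[5.2578] v=[-0.4778]
Step 12: x=[5.1685] v=[-0.3574]
Step 13: x=[5.1134] v=[-0.2203]
Step 14: x=[5.0952] v=[-0.0728]
Step 15: x=[5.1147] v=[0.0781]
First v>=0 after going negative at step 15, time=3.7500

Answer: 3.7500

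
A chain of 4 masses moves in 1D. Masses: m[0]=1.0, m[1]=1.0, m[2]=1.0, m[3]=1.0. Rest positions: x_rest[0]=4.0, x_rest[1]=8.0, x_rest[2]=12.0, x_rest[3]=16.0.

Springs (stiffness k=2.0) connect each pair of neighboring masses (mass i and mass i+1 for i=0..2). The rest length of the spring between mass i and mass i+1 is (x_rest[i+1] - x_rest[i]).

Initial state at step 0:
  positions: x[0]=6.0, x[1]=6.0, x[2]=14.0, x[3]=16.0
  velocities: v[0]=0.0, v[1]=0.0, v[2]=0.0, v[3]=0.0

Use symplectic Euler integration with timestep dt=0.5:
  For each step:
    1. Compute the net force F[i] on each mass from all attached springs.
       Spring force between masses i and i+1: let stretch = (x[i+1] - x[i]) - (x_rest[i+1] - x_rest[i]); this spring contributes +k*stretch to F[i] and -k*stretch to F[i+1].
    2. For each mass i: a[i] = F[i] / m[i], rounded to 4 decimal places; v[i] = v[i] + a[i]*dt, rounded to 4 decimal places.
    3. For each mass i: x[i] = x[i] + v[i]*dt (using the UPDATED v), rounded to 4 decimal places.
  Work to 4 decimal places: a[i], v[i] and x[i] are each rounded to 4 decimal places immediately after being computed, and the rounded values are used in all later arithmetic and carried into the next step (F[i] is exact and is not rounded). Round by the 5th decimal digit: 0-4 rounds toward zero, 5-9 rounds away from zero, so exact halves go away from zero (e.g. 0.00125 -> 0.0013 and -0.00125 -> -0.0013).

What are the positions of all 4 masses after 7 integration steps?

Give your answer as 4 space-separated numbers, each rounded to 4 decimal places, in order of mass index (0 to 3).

Answer: 4.0625 9.3125 11.6875 16.9375

Derivation:
Step 0: x=[6.0000 6.0000 14.0000 16.0000] v=[0.0000 0.0000 0.0000 0.0000]
Step 1: x=[4.0000 10.0000 11.0000 17.0000] v=[-4.0000 8.0000 -6.0000 2.0000]
Step 2: x=[3.0000 11.5000 10.5000 17.0000] v=[-2.0000 3.0000 -1.0000 0.0000]
Step 3: x=[4.2500 8.2500 13.7500 15.7500] v=[2.5000 -6.5000 6.5000 -2.5000]
Step 4: x=[5.5000 5.7500 15.2500 15.5000] v=[2.5000 -5.0000 3.0000 -0.5000]
Step 5: x=[4.8750 7.8750 12.1250 17.1250] v=[-1.2500 4.2500 -6.2500 3.2500]
Step 6: x=[3.7500 10.6250 9.3750 18.2500] v=[-2.2500 5.5000 -5.5000 2.2500]
Step 7: x=[4.0625 9.3125 11.6875 16.9375] v=[0.6250 -2.6250 4.6250 -2.6250]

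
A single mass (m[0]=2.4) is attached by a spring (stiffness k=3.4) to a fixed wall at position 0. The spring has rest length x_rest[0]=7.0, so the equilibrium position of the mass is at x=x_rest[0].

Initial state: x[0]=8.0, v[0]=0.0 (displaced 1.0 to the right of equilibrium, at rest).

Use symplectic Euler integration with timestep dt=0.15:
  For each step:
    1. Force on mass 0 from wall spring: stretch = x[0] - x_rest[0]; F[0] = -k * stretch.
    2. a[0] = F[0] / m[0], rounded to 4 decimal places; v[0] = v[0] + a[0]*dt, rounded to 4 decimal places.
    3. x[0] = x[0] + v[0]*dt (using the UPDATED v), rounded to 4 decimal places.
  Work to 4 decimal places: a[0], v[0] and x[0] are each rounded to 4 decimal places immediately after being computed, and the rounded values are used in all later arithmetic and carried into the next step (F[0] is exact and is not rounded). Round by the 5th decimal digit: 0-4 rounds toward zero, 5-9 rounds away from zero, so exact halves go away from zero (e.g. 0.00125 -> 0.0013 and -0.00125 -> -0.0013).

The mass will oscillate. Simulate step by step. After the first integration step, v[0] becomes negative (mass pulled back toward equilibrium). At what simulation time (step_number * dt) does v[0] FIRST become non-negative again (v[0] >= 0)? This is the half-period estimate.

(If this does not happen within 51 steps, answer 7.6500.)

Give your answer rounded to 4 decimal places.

Answer: 2.7000

Derivation:
Step 0: x=[8.0000] v=[0.0000]
Step 1: x=[7.9681] v=[-0.2125]
Step 2: x=[7.9054] v=[-0.4182]
Step 3: x=[7.8138] v=[-0.6106]
Step 4: x=[7.6963] v=[-0.7835]
Step 5: x=[7.5566] v=[-0.9315]
Step 6: x=[7.3991] v=[-1.0498]
Step 7: x=[7.2289] v=[-1.1346]
Step 8: x=[7.0514] v=[-1.1832]
Step 9: x=[6.8723] v=[-1.1941]
Step 10: x=[6.6973] v=[-1.1670]
Step 11: x=[6.5319] v=[-1.1027]
Step 12: x=[6.3814] v=[-1.0032]
Step 13: x=[6.2506] v=[-0.8717]
Step 14: x=[6.1437] v=[-0.7124]
Step 15: x=[6.0641] v=[-0.5304]
Step 16: x=[6.0144] v=[-0.3315]
Step 17: x=[5.9961] v=[-0.1221]
Step 18: x=[6.0098] v=[0.0912]
First v>=0 after going negative at step 18, time=2.7000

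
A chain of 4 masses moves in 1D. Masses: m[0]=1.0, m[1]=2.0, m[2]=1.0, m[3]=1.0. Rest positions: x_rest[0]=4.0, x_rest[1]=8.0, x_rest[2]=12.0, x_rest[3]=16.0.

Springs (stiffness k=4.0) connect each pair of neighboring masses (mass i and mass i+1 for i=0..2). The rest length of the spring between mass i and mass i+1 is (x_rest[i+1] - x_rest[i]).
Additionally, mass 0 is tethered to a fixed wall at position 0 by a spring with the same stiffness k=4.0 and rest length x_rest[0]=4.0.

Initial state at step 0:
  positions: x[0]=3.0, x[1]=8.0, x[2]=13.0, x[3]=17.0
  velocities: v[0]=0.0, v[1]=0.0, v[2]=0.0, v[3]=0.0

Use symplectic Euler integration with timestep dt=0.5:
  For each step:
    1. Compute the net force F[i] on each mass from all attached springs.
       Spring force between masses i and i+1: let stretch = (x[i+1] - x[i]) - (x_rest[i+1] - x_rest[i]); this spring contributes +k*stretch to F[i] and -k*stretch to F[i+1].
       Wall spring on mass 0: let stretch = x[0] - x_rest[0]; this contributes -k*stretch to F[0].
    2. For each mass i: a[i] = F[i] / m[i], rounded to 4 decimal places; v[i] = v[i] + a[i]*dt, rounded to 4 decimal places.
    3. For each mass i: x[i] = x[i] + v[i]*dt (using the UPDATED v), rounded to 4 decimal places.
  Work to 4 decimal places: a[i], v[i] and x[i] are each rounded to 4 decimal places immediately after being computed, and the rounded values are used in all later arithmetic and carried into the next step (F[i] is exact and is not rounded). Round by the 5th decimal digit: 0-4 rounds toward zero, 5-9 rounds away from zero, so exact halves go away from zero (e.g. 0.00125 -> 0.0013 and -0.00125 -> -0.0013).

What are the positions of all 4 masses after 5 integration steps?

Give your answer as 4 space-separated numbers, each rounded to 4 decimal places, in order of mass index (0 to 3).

Answer: 5.0000 7.5000 11.5000 16.5000

Derivation:
Step 0: x=[3.0000 8.0000 13.0000 17.0000] v=[0.0000 0.0000 0.0000 0.0000]
Step 1: x=[5.0000 8.0000 12.0000 17.0000] v=[4.0000 0.0000 -2.0000 0.0000]
Step 2: x=[5.0000 8.5000 12.0000 16.0000] v=[0.0000 1.0000 0.0000 -2.0000]
Step 3: x=[3.5000 9.0000 12.5000 15.0000] v=[-3.0000 1.0000 1.0000 -2.0000]
Step 4: x=[4.0000 8.5000 12.0000 15.5000] v=[1.0000 -1.0000 -1.0000 1.0000]
Step 5: x=[5.0000 7.5000 11.5000 16.5000] v=[2.0000 -2.0000 -1.0000 2.0000]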